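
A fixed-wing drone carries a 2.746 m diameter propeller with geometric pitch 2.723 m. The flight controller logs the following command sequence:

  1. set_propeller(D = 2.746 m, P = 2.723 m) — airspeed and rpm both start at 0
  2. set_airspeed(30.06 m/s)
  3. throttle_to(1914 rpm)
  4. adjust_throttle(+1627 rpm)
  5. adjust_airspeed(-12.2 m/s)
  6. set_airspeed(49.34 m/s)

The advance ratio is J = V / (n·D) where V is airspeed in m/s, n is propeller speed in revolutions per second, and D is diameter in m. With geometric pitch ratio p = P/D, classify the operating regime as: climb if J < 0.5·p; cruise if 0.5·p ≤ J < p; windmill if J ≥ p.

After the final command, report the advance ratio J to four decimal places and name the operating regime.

set_propeller: D = 2.746 m, P = 2.723 m (p = P/D = 0.991624); state ← (V=0, rpm=0)
set_airspeed(30.06): V ← 30.06 m/s
throttle_to(1914): rpm ← 1914
adjust_throttle(+1627): rpm ← 1914 +1627 = 3541
adjust_airspeed(-12.2): V ← 30.06 -12.2 = 17.86 m/s
set_airspeed(49.34): V ← 49.34 m/s
final state: V = 49.34 m/s, rpm = 3541 → n = rpm/60 = 59.016667 rev/s
J = V / (n·D) = 49.34 / (59.016667 × 2.746) = 0.304456
regime bands: climb J<0.4958 | cruise [0.4958, 0.9916) | windmill J≥0.9916
J = 0.3045 → climb

J = 0.3045, regime = climb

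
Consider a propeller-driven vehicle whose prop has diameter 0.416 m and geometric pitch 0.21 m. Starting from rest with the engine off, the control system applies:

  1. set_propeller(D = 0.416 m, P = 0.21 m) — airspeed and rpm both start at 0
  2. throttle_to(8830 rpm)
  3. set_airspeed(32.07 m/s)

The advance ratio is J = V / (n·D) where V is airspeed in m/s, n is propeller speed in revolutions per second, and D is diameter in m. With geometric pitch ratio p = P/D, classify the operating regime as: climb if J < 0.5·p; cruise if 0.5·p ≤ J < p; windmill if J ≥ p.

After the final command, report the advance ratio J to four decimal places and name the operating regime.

set_propeller: D = 0.416 m, P = 0.21 m (p = P/D = 0.504808); state ← (V=0, rpm=0)
throttle_to(8830): rpm ← 8830
set_airspeed(32.07): V ← 32.07 m/s
final state: V = 32.07 m/s, rpm = 8830 → n = rpm/60 = 147.166667 rev/s
J = V / (n·D) = 32.07 / (147.166667 × 0.416) = 0.523837
regime bands: climb J<0.2524 | cruise [0.2524, 0.5048) | windmill J≥0.5048
J = 0.5238 → windmill

J = 0.5238, regime = windmill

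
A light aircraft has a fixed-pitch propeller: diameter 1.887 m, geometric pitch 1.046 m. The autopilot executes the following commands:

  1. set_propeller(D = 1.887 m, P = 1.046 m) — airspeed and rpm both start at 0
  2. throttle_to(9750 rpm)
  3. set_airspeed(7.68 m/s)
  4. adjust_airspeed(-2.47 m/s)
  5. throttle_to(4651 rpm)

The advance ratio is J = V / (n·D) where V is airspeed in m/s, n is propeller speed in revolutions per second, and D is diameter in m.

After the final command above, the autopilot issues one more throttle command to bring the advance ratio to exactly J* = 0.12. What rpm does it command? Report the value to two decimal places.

rpm = 1380.50

set_propeller: D = 1.887 m, P = 1.046 m (p = P/D = 0.554319); state ← (V=0, rpm=0)
throttle_to(9750): rpm ← 9750
set_airspeed(7.68): V ← 7.68 m/s
adjust_airspeed(-2.47): V ← 7.68 -2.47 = 5.21 m/s
throttle_to(4651): rpm ← 4651
final state: V = 5.21 m/s, rpm = 4651 → n = rpm/60 = 77.516667 rev/s
target J* = 0.12; solve J* = V/(n·D) for n: n = V/(J*·D) = 5.21/(0.12 × 1.887) = 23.008302 rev/s
rpm = 60·n = 1380.498145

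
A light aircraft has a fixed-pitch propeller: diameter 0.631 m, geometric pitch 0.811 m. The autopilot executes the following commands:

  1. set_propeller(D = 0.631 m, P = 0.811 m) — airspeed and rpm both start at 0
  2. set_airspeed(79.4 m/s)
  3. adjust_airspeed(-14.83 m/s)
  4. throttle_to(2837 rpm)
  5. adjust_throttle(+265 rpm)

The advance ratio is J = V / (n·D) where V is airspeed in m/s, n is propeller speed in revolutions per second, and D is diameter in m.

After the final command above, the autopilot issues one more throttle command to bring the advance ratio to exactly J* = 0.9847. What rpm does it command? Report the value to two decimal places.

rpm = 6235.18

set_propeller: D = 0.631 m, P = 0.811 m (p = P/D = 1.285261); state ← (V=0, rpm=0)
set_airspeed(79.4): V ← 79.4 m/s
adjust_airspeed(-14.83): V ← 79.4 -14.83 = 64.57 m/s
throttle_to(2837): rpm ← 2837
adjust_throttle(+265): rpm ← 2837 +265 = 3102
final state: V = 64.57 m/s, rpm = 3102 → n = rpm/60 = 51.700000 rev/s
target J* = 0.9847; solve J* = V/(n·D) for n: n = V/(J*·D) = 64.57/(0.9847 × 0.631) = 103.919605 rev/s
rpm = 60·n = 6235.176328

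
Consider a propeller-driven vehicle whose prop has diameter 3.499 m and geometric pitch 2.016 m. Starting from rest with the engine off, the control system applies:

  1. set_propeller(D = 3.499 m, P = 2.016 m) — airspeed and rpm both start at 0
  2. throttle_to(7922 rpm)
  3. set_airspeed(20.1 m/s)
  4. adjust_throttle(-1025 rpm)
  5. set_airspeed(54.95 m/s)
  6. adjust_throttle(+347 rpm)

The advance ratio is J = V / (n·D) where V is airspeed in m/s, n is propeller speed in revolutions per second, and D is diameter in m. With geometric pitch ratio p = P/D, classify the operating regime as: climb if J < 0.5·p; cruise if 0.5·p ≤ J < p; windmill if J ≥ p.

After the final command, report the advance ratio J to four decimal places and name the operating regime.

set_propeller: D = 3.499 m, P = 2.016 m (p = P/D = 0.576165); state ← (V=0, rpm=0)
throttle_to(7922): rpm ← 7922
set_airspeed(20.1): V ← 20.1 m/s
adjust_throttle(-1025): rpm ← 7922 -1025 = 6897
set_airspeed(54.95): V ← 54.95 m/s
adjust_throttle(+347): rpm ← 6897 +347 = 7244
final state: V = 54.95 m/s, rpm = 7244 → n = rpm/60 = 120.733333 rev/s
J = V / (n·D) = 54.95 / (120.733333 × 3.499) = 0.130076
regime bands: climb J<0.2881 | cruise [0.2881, 0.5762) | windmill J≥0.5762
J = 0.1301 → climb

J = 0.1301, regime = climb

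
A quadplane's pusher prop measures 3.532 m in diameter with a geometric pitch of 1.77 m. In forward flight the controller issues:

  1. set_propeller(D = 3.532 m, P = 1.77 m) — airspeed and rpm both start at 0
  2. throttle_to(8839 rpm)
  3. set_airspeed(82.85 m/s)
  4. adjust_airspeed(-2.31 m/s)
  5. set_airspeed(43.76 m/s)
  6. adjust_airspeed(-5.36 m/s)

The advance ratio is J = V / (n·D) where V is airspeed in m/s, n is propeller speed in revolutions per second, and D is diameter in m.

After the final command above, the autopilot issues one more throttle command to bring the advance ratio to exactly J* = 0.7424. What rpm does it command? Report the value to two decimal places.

rpm = 878.67

set_propeller: D = 3.532 m, P = 1.77 m (p = P/D = 0.501133); state ← (V=0, rpm=0)
throttle_to(8839): rpm ← 8839
set_airspeed(82.85): V ← 82.85 m/s
adjust_airspeed(-2.31): V ← 82.85 -2.31 = 80.54 m/s
set_airspeed(43.76): V ← 43.76 m/s
adjust_airspeed(-5.36): V ← 43.76 -5.36 = 38.4 m/s
final state: V = 38.4 m/s, rpm = 8839 → n = rpm/60 = 147.316667 rev/s
target J* = 0.7424; solve J* = V/(n·D) for n: n = V/(J*·D) = 38.4/(0.7424 × 3.532) = 14.644433 rev/s
rpm = 60·n = 878.665990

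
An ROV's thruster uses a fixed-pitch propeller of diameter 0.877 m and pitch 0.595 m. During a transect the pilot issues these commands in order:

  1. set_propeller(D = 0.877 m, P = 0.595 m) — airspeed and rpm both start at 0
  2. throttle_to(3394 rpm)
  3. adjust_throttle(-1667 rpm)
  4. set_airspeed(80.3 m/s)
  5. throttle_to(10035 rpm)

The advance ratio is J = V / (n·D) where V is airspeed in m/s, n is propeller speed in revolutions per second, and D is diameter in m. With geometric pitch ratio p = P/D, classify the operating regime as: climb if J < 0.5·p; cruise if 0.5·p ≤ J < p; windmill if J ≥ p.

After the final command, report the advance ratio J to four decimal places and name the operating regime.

J = 0.5475, regime = cruise

set_propeller: D = 0.877 m, P = 0.595 m (p = P/D = 0.678449); state ← (V=0, rpm=0)
throttle_to(3394): rpm ← 3394
adjust_throttle(-1667): rpm ← 3394 -1667 = 1727
set_airspeed(80.3): V ← 80.3 m/s
throttle_to(10035): rpm ← 10035
final state: V = 80.3 m/s, rpm = 10035 → n = rpm/60 = 167.250000 rev/s
J = V / (n·D) = 80.3 / (167.250000 × 0.877) = 0.547457
regime bands: climb J<0.3392 | cruise [0.3392, 0.6784) | windmill J≥0.6784
J = 0.5475 → cruise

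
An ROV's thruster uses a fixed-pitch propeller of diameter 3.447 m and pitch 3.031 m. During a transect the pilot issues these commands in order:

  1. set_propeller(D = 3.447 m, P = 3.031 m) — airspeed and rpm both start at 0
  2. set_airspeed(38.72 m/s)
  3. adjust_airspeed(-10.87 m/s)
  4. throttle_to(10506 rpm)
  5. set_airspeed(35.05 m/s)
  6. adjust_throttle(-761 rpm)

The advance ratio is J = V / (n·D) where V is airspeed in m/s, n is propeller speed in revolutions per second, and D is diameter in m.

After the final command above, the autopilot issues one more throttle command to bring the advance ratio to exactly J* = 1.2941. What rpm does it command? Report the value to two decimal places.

rpm = 471.44

set_propeller: D = 3.447 m, P = 3.031 m (p = P/D = 0.879315); state ← (V=0, rpm=0)
set_airspeed(38.72): V ← 38.72 m/s
adjust_airspeed(-10.87): V ← 38.72 -10.87 = 27.85 m/s
throttle_to(10506): rpm ← 10506
set_airspeed(35.05): V ← 35.05 m/s
adjust_throttle(-761): rpm ← 10506 -761 = 9745
final state: V = 35.05 m/s, rpm = 9745 → n = rpm/60 = 162.416667 rev/s
target J* = 1.2941; solve J* = V/(n·D) for n: n = V/(J*·D) = 35.05/(1.2941 × 3.447) = 7.857401 rev/s
rpm = 60·n = 471.444043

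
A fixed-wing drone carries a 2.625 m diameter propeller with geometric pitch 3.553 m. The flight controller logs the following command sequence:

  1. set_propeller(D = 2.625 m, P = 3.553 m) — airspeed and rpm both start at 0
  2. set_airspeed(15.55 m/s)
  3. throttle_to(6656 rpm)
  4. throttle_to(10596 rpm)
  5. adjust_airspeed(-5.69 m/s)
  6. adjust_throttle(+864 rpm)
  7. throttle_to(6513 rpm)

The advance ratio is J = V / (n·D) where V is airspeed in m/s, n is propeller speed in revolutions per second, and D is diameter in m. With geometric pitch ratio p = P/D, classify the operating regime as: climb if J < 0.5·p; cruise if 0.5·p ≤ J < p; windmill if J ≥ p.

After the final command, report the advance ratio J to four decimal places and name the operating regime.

set_propeller: D = 2.625 m, P = 3.553 m (p = P/D = 1.353524); state ← (V=0, rpm=0)
set_airspeed(15.55): V ← 15.55 m/s
throttle_to(6656): rpm ← 6656
throttle_to(10596): rpm ← 10596
adjust_airspeed(-5.69): V ← 15.55 -5.69 = 9.86 m/s
adjust_throttle(+864): rpm ← 10596 +864 = 11460
throttle_to(6513): rpm ← 6513
final state: V = 9.86 m/s, rpm = 6513 → n = rpm/60 = 108.550000 rev/s
J = V / (n·D) = 9.86 / (108.550000 × 2.625) = 0.034603
regime bands: climb J<0.6768 | cruise [0.6768, 1.3535) | windmill J≥1.3535
J = 0.0346 → climb

J = 0.0346, regime = climb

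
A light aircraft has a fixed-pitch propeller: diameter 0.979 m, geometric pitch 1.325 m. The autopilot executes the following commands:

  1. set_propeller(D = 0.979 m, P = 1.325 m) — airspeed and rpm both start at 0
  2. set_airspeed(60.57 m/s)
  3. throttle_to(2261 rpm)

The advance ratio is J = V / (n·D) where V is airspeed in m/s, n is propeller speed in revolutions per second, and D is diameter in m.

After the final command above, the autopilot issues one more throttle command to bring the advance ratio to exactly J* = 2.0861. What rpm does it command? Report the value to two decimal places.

set_propeller: D = 0.979 m, P = 1.325 m (p = P/D = 1.353422); state ← (V=0, rpm=0)
set_airspeed(60.57): V ← 60.57 m/s
throttle_to(2261): rpm ← 2261
final state: V = 60.57 m/s, rpm = 2261 → n = rpm/60 = 37.683333 rev/s
target J* = 2.0861; solve J* = V/(n·D) for n: n = V/(J*·D) = 60.57/(2.0861 × 0.979) = 29.657856 rev/s
rpm = 60·n = 1779.471387

rpm = 1779.47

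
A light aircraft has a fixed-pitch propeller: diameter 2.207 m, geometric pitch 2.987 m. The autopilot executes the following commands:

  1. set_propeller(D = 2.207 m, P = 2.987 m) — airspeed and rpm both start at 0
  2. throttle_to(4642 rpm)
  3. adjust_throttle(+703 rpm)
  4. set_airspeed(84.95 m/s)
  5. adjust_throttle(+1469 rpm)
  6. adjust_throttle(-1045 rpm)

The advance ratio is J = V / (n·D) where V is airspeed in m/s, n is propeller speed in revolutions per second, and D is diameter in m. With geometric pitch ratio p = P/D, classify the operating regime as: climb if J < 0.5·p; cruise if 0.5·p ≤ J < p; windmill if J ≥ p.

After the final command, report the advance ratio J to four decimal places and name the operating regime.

set_propeller: D = 2.207 m, P = 2.987 m (p = P/D = 1.353421); state ← (V=0, rpm=0)
throttle_to(4642): rpm ← 4642
adjust_throttle(+703): rpm ← 4642 +703 = 5345
set_airspeed(84.95): V ← 84.95 m/s
adjust_throttle(+1469): rpm ← 5345 +1469 = 6814
adjust_throttle(-1045): rpm ← 6814 -1045 = 5769
final state: V = 84.95 m/s, rpm = 5769 → n = rpm/60 = 96.150000 rev/s
J = V / (n·D) = 84.95 / (96.150000 × 2.207) = 0.400324
regime bands: climb J<0.6767 | cruise [0.6767, 1.3534) | windmill J≥1.3534
J = 0.4003 → climb

J = 0.4003, regime = climb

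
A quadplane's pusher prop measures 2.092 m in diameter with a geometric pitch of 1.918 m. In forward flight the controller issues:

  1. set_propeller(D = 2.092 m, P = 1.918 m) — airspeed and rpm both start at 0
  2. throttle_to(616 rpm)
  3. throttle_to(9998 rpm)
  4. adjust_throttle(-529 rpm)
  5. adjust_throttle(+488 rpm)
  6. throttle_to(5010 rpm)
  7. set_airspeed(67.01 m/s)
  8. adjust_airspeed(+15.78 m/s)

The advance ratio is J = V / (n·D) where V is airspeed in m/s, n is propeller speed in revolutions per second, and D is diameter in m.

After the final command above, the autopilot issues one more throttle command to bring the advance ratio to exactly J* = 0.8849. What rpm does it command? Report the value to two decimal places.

set_propeller: D = 2.092 m, P = 1.918 m (p = P/D = 0.916826); state ← (V=0, rpm=0)
throttle_to(616): rpm ← 616
throttle_to(9998): rpm ← 9998
adjust_throttle(-529): rpm ← 9998 -529 = 9469
adjust_throttle(+488): rpm ← 9469 +488 = 9957
throttle_to(5010): rpm ← 5010
set_airspeed(67.01): V ← 67.01 m/s
adjust_airspeed(+15.78): V ← 67.01 +15.78 = 82.79 m/s
final state: V = 82.79 m/s, rpm = 5010 → n = rpm/60 = 83.500000 rev/s
target J* = 0.8849; solve J* = V/(n·D) for n: n = V/(J*·D) = 82.79/(0.8849 × 2.092) = 44.722081 rev/s
rpm = 60·n = 2683.324881

rpm = 2683.32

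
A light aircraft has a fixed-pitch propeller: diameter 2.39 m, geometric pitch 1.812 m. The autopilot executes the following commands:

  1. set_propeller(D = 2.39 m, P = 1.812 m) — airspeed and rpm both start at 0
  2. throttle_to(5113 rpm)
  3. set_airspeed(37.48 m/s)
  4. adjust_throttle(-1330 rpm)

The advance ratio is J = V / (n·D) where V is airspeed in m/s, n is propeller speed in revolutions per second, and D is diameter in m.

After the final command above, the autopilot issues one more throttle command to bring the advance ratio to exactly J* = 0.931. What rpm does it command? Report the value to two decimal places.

set_propeller: D = 2.39 m, P = 1.812 m (p = P/D = 0.758159); state ← (V=0, rpm=0)
throttle_to(5113): rpm ← 5113
set_airspeed(37.48): V ← 37.48 m/s
adjust_throttle(-1330): rpm ← 5113 -1330 = 3783
final state: V = 37.48 m/s, rpm = 3783 → n = rpm/60 = 63.050000 rev/s
target J* = 0.931; solve J* = V/(n·D) for n: n = V/(J*·D) = 37.48/(0.931 × 2.39) = 16.844262 rev/s
rpm = 60·n = 1010.655749

rpm = 1010.66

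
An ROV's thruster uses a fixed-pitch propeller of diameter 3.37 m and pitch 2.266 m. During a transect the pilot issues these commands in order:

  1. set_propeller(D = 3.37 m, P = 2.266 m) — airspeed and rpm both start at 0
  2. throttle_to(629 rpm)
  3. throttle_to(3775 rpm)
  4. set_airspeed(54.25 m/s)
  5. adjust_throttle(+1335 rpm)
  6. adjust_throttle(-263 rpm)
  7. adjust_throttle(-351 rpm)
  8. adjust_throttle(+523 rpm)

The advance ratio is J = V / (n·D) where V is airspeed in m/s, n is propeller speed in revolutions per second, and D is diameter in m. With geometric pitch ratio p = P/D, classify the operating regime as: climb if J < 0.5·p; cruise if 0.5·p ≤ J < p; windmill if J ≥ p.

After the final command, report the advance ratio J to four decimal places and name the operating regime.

J = 0.1924, regime = climb

set_propeller: D = 3.37 m, P = 2.266 m (p = P/D = 0.672404); state ← (V=0, rpm=0)
throttle_to(629): rpm ← 629
throttle_to(3775): rpm ← 3775
set_airspeed(54.25): V ← 54.25 m/s
adjust_throttle(+1335): rpm ← 3775 +1335 = 5110
adjust_throttle(-263): rpm ← 5110 -263 = 4847
adjust_throttle(-351): rpm ← 4847 -351 = 4496
adjust_throttle(+523): rpm ← 4496 +523 = 5019
final state: V = 54.25 m/s, rpm = 5019 → n = rpm/60 = 83.650000 rev/s
J = V / (n·D) = 54.25 / (83.650000 × 3.37) = 0.192444
regime bands: climb J<0.3362 | cruise [0.3362, 0.6724) | windmill J≥0.6724
J = 0.1924 → climb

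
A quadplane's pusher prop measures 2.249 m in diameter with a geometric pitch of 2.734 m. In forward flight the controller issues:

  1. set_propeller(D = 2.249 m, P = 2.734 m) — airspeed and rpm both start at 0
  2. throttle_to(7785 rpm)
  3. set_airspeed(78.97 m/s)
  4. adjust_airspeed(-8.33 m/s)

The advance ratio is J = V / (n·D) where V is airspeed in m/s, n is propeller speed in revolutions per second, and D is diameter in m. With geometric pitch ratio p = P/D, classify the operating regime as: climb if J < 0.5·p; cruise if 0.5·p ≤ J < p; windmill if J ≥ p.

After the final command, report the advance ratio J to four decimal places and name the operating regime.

J = 0.2421, regime = climb

set_propeller: D = 2.249 m, P = 2.734 m (p = P/D = 1.215651); state ← (V=0, rpm=0)
throttle_to(7785): rpm ← 7785
set_airspeed(78.97): V ← 78.97 m/s
adjust_airspeed(-8.33): V ← 78.97 -8.33 = 70.64 m/s
final state: V = 70.64 m/s, rpm = 7785 → n = rpm/60 = 129.750000 rev/s
J = V / (n·D) = 70.64 / (129.750000 × 2.249) = 0.242077
regime bands: climb J<0.6078 | cruise [0.6078, 1.2157) | windmill J≥1.2157
J = 0.2421 → climb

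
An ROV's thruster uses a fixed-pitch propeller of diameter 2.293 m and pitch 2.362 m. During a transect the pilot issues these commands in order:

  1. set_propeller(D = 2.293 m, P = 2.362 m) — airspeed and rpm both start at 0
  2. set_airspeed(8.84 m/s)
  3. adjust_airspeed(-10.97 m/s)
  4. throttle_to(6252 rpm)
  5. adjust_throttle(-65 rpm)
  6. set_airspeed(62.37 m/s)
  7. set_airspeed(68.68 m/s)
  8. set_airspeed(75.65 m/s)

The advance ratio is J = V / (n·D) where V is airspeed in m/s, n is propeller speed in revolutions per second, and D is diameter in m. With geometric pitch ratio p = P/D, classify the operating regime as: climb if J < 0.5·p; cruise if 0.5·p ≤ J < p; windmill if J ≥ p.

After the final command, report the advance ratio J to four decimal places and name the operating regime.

J = 0.3199, regime = climb

set_propeller: D = 2.293 m, P = 2.362 m (p = P/D = 1.030092); state ← (V=0, rpm=0)
set_airspeed(8.84): V ← 8.84 m/s
adjust_airspeed(-10.97): V ← 8.84 -10.97 = -2.13 m/s
throttle_to(6252): rpm ← 6252
adjust_throttle(-65): rpm ← 6252 -65 = 6187
set_airspeed(62.37): V ← 62.37 m/s
set_airspeed(68.68): V ← 68.68 m/s
set_airspeed(75.65): V ← 75.65 m/s
final state: V = 75.65 m/s, rpm = 6187 → n = rpm/60 = 103.116667 rev/s
J = V / (n·D) = 75.65 / (103.116667 × 2.293) = 0.319946
regime bands: climb J<0.5150 | cruise [0.5150, 1.0301) | windmill J≥1.0301
J = 0.3199 → climb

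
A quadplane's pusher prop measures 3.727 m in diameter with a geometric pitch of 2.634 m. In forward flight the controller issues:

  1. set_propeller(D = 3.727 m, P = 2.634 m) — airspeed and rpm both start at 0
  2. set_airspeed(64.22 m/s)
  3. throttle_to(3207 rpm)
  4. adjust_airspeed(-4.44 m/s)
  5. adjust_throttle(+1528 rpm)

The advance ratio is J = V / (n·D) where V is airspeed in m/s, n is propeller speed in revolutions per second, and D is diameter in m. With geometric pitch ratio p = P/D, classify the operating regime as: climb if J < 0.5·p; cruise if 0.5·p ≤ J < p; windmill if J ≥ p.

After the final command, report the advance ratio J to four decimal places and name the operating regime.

set_propeller: D = 3.727 m, P = 2.634 m (p = P/D = 0.706735); state ← (V=0, rpm=0)
set_airspeed(64.22): V ← 64.22 m/s
throttle_to(3207): rpm ← 3207
adjust_airspeed(-4.44): V ← 64.22 -4.44 = 59.78 m/s
adjust_throttle(+1528): rpm ← 3207 +1528 = 4735
final state: V = 59.78 m/s, rpm = 4735 → n = rpm/60 = 78.916667 rev/s
J = V / (n·D) = 59.78 / (78.916667 × 3.727) = 0.203249
regime bands: climb J<0.3534 | cruise [0.3534, 0.7067) | windmill J≥0.7067
J = 0.2032 → climb

J = 0.2032, regime = climb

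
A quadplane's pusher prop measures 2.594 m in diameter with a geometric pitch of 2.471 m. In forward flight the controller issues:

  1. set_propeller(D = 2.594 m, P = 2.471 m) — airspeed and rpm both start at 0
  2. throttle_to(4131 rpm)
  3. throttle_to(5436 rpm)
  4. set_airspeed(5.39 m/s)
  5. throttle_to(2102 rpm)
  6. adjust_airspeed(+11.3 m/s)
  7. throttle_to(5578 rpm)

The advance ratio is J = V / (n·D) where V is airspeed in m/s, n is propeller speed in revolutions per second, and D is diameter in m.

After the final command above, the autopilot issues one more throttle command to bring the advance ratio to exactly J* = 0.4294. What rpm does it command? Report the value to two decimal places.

rpm = 899.03

set_propeller: D = 2.594 m, P = 2.471 m (p = P/D = 0.952583); state ← (V=0, rpm=0)
throttle_to(4131): rpm ← 4131
throttle_to(5436): rpm ← 5436
set_airspeed(5.39): V ← 5.39 m/s
throttle_to(2102): rpm ← 2102
adjust_airspeed(+11.3): V ← 5.39 +11.3 = 16.69 m/s
throttle_to(5578): rpm ← 5578
final state: V = 16.69 m/s, rpm = 5578 → n = rpm/60 = 92.966667 rev/s
target J* = 0.4294; solve J* = V/(n·D) for n: n = V/(J*·D) = 16.69/(0.4294 × 2.594) = 14.983881 rev/s
rpm = 60·n = 899.032880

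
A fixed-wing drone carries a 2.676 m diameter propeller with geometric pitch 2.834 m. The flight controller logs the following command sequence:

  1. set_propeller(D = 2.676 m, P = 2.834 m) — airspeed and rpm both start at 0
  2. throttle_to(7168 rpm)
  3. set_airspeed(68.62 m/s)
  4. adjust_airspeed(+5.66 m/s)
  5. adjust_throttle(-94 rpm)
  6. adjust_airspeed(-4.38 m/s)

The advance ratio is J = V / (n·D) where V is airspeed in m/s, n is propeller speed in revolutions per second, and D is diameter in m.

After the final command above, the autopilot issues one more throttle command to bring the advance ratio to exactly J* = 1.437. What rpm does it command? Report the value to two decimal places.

rpm = 1090.65

set_propeller: D = 2.676 m, P = 2.834 m (p = P/D = 1.059043); state ← (V=0, rpm=0)
throttle_to(7168): rpm ← 7168
set_airspeed(68.62): V ← 68.62 m/s
adjust_airspeed(+5.66): V ← 68.62 +5.66 = 74.28 m/s
adjust_throttle(-94): rpm ← 7168 -94 = 7074
adjust_airspeed(-4.38): V ← 74.28 -4.38 = 69.9 m/s
final state: V = 69.9 m/s, rpm = 7074 → n = rpm/60 = 117.900000 rev/s
target J* = 1.437; solve J* = V/(n·D) for n: n = V/(J*·D) = 69.9/(1.437 × 2.676) = 18.177506 rev/s
rpm = 60·n = 1090.650365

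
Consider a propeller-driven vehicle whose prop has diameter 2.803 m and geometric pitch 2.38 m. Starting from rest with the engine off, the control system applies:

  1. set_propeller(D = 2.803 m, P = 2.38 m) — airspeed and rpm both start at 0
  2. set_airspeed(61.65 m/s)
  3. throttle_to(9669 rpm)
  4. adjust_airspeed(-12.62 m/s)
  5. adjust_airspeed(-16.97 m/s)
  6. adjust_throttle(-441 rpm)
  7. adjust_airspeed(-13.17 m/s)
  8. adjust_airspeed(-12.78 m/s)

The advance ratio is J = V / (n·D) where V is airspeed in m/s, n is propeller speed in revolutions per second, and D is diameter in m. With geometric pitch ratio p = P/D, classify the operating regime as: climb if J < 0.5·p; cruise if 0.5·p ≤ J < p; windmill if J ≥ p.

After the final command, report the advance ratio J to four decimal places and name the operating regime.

J = 0.0142, regime = climb

set_propeller: D = 2.803 m, P = 2.38 m (p = P/D = 0.849090); state ← (V=0, rpm=0)
set_airspeed(61.65): V ← 61.65 m/s
throttle_to(9669): rpm ← 9669
adjust_airspeed(-12.62): V ← 61.65 -12.62 = 49.03 m/s
adjust_airspeed(-16.97): V ← 49.03 -16.97 = 32.06 m/s
adjust_throttle(-441): rpm ← 9669 -441 = 9228
adjust_airspeed(-13.17): V ← 32.06 -13.17 = 18.89 m/s
adjust_airspeed(-12.78): V ← 18.89 -12.78 = 6.11 m/s
final state: V = 6.11 m/s, rpm = 9228 → n = rpm/60 = 153.800000 rev/s
J = V / (n·D) = 6.11 / (153.800000 × 2.803) = 0.014173
regime bands: climb J<0.4245 | cruise [0.4245, 0.8491) | windmill J≥0.8491
J = 0.0142 → climb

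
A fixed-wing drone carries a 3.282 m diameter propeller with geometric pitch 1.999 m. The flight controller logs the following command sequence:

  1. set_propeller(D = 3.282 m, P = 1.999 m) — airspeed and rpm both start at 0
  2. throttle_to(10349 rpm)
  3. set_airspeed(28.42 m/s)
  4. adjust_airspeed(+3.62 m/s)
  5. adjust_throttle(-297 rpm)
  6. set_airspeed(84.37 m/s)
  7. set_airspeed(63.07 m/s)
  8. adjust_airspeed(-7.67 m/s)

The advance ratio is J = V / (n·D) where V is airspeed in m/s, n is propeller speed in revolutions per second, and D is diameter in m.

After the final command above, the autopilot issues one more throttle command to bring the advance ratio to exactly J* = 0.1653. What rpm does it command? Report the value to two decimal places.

set_propeller: D = 3.282 m, P = 1.999 m (p = P/D = 0.609080); state ← (V=0, rpm=0)
throttle_to(10349): rpm ← 10349
set_airspeed(28.42): V ← 28.42 m/s
adjust_airspeed(+3.62): V ← 28.42 +3.62 = 32.04 m/s
adjust_throttle(-297): rpm ← 10349 -297 = 10052
set_airspeed(84.37): V ← 84.37 m/s
set_airspeed(63.07): V ← 63.07 m/s
adjust_airspeed(-7.67): V ← 63.07 -7.67 = 55.4 m/s
final state: V = 55.4 m/s, rpm = 10052 → n = rpm/60 = 167.533333 rev/s
target J* = 0.1653; solve J* = V/(n·D) for n: n = V/(J*·D) = 55.4/(0.1653 × 3.282) = 102.117067 rev/s
rpm = 60·n = 6127.024047

rpm = 6127.02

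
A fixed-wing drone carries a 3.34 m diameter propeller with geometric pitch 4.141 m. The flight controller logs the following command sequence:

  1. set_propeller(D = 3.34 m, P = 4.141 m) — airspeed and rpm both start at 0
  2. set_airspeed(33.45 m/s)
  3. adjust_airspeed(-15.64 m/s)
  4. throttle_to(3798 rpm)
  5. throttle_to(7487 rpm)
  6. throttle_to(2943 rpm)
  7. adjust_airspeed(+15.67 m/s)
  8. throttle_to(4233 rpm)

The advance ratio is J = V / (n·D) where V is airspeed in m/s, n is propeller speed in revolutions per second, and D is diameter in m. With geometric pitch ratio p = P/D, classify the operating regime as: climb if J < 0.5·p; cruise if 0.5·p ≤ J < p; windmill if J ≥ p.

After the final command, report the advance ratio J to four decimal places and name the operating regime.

J = 0.1421, regime = climb

set_propeller: D = 3.34 m, P = 4.141 m (p = P/D = 1.239820); state ← (V=0, rpm=0)
set_airspeed(33.45): V ← 33.45 m/s
adjust_airspeed(-15.64): V ← 33.45 -15.64 = 17.81 m/s
throttle_to(3798): rpm ← 3798
throttle_to(7487): rpm ← 7487
throttle_to(2943): rpm ← 2943
adjust_airspeed(+15.67): V ← 17.81 +15.67 = 33.48 m/s
throttle_to(4233): rpm ← 4233
final state: V = 33.48 m/s, rpm = 4233 → n = rpm/60 = 70.550000 rev/s
J = V / (n·D) = 33.48 / (70.550000 × 3.34) = 0.142083
regime bands: climb J<0.6199 | cruise [0.6199, 1.2398) | windmill J≥1.2398
J = 0.1421 → climb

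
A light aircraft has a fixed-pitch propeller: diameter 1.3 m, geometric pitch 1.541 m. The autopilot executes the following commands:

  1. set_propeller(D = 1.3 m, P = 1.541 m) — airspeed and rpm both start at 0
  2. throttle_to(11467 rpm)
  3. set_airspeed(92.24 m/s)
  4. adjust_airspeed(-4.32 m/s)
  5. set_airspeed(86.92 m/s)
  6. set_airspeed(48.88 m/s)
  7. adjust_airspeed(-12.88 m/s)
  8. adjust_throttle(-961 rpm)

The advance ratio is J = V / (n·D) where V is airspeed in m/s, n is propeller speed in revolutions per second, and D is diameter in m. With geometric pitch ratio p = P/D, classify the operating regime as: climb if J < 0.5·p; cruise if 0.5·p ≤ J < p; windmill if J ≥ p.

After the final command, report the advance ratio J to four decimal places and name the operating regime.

J = 0.1582, regime = climb

set_propeller: D = 1.3 m, P = 1.541 m (p = P/D = 1.185385); state ← (V=0, rpm=0)
throttle_to(11467): rpm ← 11467
set_airspeed(92.24): V ← 92.24 m/s
adjust_airspeed(-4.32): V ← 92.24 -4.32 = 87.92 m/s
set_airspeed(86.92): V ← 86.92 m/s
set_airspeed(48.88): V ← 48.88 m/s
adjust_airspeed(-12.88): V ← 48.88 -12.88 = 36 m/s
adjust_throttle(-961): rpm ← 11467 -961 = 10506
final state: V = 36 m/s, rpm = 10506 → n = rpm/60 = 175.100000 rev/s
J = V / (n·D) = 36 / (175.100000 × 1.3) = 0.158151
regime bands: climb J<0.5927 | cruise [0.5927, 1.1854) | windmill J≥1.1854
J = 0.1582 → climb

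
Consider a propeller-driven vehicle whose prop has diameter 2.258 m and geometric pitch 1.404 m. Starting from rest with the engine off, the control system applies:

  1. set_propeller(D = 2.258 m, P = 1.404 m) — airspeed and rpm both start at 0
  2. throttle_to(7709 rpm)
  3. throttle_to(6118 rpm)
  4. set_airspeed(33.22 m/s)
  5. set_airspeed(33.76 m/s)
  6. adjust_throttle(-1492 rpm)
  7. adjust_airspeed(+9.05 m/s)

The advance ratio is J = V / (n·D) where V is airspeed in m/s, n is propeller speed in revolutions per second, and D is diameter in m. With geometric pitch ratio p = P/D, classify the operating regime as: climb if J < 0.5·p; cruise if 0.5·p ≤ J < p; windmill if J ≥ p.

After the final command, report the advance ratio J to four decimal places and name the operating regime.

set_propeller: D = 2.258 m, P = 1.404 m (p = P/D = 0.621789); state ← (V=0, rpm=0)
throttle_to(7709): rpm ← 7709
throttle_to(6118): rpm ← 6118
set_airspeed(33.22): V ← 33.22 m/s
set_airspeed(33.76): V ← 33.76 m/s
adjust_throttle(-1492): rpm ← 6118 -1492 = 4626
adjust_airspeed(+9.05): V ← 33.76 +9.05 = 42.81 m/s
final state: V = 42.81 m/s, rpm = 4626 → n = rpm/60 = 77.100000 rev/s
J = V / (n·D) = 42.81 / (77.100000 × 2.258) = 0.245905
regime bands: climb J<0.3109 | cruise [0.3109, 0.6218) | windmill J≥0.6218
J = 0.2459 → climb

J = 0.2459, regime = climb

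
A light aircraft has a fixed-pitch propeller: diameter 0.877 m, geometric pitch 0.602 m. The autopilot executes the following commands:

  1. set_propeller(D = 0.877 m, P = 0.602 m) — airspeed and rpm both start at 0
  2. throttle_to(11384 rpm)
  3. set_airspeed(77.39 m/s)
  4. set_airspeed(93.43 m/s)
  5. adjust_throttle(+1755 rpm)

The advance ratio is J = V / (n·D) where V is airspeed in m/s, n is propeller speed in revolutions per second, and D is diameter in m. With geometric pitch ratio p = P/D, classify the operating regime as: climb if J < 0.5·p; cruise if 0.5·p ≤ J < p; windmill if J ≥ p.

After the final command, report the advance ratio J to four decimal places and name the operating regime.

J = 0.4865, regime = cruise

set_propeller: D = 0.877 m, P = 0.602 m (p = P/D = 0.686431); state ← (V=0, rpm=0)
throttle_to(11384): rpm ← 11384
set_airspeed(77.39): V ← 77.39 m/s
set_airspeed(93.43): V ← 93.43 m/s
adjust_throttle(+1755): rpm ← 11384 +1755 = 13139
final state: V = 93.43 m/s, rpm = 13139 → n = rpm/60 = 218.983333 rev/s
J = V / (n·D) = 93.43 / (218.983333 × 0.877) = 0.486492
regime bands: climb J<0.3432 | cruise [0.3432, 0.6864) | windmill J≥0.6864
J = 0.4865 → cruise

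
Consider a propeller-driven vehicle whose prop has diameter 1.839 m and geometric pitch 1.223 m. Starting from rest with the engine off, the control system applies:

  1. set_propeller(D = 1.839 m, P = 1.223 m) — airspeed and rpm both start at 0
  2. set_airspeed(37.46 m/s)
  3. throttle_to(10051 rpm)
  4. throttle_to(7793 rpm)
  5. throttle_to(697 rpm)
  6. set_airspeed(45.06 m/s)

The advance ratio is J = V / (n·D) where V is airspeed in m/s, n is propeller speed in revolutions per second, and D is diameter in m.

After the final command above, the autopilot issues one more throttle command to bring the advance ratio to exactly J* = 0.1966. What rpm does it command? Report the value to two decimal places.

set_propeller: D = 1.839 m, P = 1.223 m (p = P/D = 0.665035); state ← (V=0, rpm=0)
set_airspeed(37.46): V ← 37.46 m/s
throttle_to(10051): rpm ← 10051
throttle_to(7793): rpm ← 7793
throttle_to(697): rpm ← 697
set_airspeed(45.06): V ← 45.06 m/s
final state: V = 45.06 m/s, rpm = 697 → n = rpm/60 = 11.616667 rev/s
target J* = 0.1966; solve J* = V/(n·D) for n: n = V/(J*·D) = 45.06/(0.1966 × 1.839) = 124.630961 rev/s
rpm = 60·n = 7477.857675

rpm = 7477.86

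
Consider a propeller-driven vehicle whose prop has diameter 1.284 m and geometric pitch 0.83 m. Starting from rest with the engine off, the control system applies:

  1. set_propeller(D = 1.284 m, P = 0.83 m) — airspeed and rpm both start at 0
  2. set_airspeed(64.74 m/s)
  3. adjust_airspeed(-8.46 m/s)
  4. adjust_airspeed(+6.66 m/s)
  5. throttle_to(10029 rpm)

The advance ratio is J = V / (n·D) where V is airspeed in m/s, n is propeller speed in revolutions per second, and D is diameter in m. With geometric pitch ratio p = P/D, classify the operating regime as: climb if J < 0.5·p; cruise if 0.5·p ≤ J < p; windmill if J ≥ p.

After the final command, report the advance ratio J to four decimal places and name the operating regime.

set_propeller: D = 1.284 m, P = 0.83 m (p = P/D = 0.646417); state ← (V=0, rpm=0)
set_airspeed(64.74): V ← 64.74 m/s
adjust_airspeed(-8.46): V ← 64.74 -8.46 = 56.28 m/s
adjust_airspeed(+6.66): V ← 56.28 +6.66 = 62.94 m/s
throttle_to(10029): rpm ← 10029
final state: V = 62.94 m/s, rpm = 10029 → n = rpm/60 = 167.150000 rev/s
J = V / (n·D) = 62.94 / (167.150000 × 1.284) = 0.293262
regime bands: climb J<0.3232 | cruise [0.3232, 0.6464) | windmill J≥0.6464
J = 0.2933 → climb

J = 0.2933, regime = climb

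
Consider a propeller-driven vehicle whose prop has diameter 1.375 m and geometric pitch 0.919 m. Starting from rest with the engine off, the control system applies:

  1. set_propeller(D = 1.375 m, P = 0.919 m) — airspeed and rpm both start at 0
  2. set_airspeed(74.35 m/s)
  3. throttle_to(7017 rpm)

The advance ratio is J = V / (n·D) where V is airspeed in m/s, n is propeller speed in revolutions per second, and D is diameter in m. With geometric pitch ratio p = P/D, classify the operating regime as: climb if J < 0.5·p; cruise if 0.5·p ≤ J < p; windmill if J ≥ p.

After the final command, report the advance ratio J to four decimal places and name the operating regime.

set_propeller: D = 1.375 m, P = 0.919 m (p = P/D = 0.668364); state ← (V=0, rpm=0)
set_airspeed(74.35): V ← 74.35 m/s
throttle_to(7017): rpm ← 7017
final state: V = 74.35 m/s, rpm = 7017 → n = rpm/60 = 116.950000 rev/s
J = V / (n·D) = 74.35 / (116.950000 × 1.375) = 0.462358
regime bands: climb J<0.3342 | cruise [0.3342, 0.6684) | windmill J≥0.6684
J = 0.4624 → cruise

J = 0.4624, regime = cruise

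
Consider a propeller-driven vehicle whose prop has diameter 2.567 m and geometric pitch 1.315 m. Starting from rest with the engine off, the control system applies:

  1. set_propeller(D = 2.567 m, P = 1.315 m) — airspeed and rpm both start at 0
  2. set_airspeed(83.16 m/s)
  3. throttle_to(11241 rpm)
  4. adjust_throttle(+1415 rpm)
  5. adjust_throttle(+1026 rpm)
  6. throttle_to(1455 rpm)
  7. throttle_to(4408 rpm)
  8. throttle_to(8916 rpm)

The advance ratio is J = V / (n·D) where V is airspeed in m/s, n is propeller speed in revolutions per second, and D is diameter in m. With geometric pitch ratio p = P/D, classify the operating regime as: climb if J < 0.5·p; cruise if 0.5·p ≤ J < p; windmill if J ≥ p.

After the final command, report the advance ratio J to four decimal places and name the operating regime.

set_propeller: D = 2.567 m, P = 1.315 m (p = P/D = 0.512271); state ← (V=0, rpm=0)
set_airspeed(83.16): V ← 83.16 m/s
throttle_to(11241): rpm ← 11241
adjust_throttle(+1415): rpm ← 11241 +1415 = 12656
adjust_throttle(+1026): rpm ← 12656 +1026 = 13682
throttle_to(1455): rpm ← 1455
throttle_to(4408): rpm ← 4408
throttle_to(8916): rpm ← 8916
final state: V = 83.16 m/s, rpm = 8916 → n = rpm/60 = 148.600000 rev/s
J = V / (n·D) = 83.16 / (148.600000 × 2.567) = 0.218007
regime bands: climb J<0.2561 | cruise [0.2561, 0.5123) | windmill J≥0.5123
J = 0.2180 → climb

J = 0.2180, regime = climb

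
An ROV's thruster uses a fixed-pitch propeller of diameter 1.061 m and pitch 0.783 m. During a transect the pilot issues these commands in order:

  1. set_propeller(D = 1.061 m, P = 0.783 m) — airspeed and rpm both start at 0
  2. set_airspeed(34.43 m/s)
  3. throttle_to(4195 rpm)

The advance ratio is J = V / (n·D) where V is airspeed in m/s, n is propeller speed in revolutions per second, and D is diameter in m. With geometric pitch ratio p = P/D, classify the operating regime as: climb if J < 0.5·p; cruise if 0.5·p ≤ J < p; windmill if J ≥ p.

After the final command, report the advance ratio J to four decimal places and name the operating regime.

set_propeller: D = 1.061 m, P = 0.783 m (p = P/D = 0.737983); state ← (V=0, rpm=0)
set_airspeed(34.43): V ← 34.43 m/s
throttle_to(4195): rpm ← 4195
final state: V = 34.43 m/s, rpm = 4195 → n = rpm/60 = 69.916667 rev/s
J = V / (n·D) = 34.43 / (69.916667 × 1.061) = 0.464131
regime bands: climb J<0.3690 | cruise [0.3690, 0.7380) | windmill J≥0.7380
J = 0.4641 → cruise

J = 0.4641, regime = cruise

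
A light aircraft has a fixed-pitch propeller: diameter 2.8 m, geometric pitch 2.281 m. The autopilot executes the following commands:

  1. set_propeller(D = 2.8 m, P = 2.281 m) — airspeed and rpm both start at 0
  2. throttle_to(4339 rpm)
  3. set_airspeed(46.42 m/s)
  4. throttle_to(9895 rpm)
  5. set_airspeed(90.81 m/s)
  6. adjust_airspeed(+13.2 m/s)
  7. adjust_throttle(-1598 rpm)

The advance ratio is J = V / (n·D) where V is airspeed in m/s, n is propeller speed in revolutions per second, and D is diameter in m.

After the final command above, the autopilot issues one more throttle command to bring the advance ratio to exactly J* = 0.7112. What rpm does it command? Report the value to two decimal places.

set_propeller: D = 2.8 m, P = 2.281 m (p = P/D = 0.814643); state ← (V=0, rpm=0)
throttle_to(4339): rpm ← 4339
set_airspeed(46.42): V ← 46.42 m/s
throttle_to(9895): rpm ← 9895
set_airspeed(90.81): V ← 90.81 m/s
adjust_airspeed(+13.2): V ← 90.81 +13.2 = 104.01 m/s
adjust_throttle(-1598): rpm ← 9895 -1598 = 8297
final state: V = 104.01 m/s, rpm = 8297 → n = rpm/60 = 138.283333 rev/s
target J* = 0.7112; solve J* = V/(n·D) for n: n = V/(J*·D) = 104.01/(0.7112 × 2.8) = 52.230636 rev/s
rpm = 60·n = 3133.838181

rpm = 3133.84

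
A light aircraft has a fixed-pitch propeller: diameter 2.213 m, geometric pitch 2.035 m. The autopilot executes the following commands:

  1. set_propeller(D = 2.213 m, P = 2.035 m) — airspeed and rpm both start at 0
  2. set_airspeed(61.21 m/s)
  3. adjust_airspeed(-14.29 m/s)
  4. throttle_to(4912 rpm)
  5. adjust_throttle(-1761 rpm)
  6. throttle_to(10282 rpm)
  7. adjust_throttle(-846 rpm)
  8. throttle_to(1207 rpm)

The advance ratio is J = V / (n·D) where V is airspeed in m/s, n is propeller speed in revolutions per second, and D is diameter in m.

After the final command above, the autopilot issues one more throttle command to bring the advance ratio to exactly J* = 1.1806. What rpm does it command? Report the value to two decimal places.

rpm = 1077.52

set_propeller: D = 2.213 m, P = 2.035 m (p = P/D = 0.919566); state ← (V=0, rpm=0)
set_airspeed(61.21): V ← 61.21 m/s
adjust_airspeed(-14.29): V ← 61.21 -14.29 = 46.92 m/s
throttle_to(4912): rpm ← 4912
adjust_throttle(-1761): rpm ← 4912 -1761 = 3151
throttle_to(10282): rpm ← 10282
adjust_throttle(-846): rpm ← 10282 -846 = 9436
throttle_to(1207): rpm ← 1207
final state: V = 46.92 m/s, rpm = 1207 → n = rpm/60 = 20.116667 rev/s
target J* = 1.1806; solve J* = V/(n·D) for n: n = V/(J*·D) = 46.92/(1.1806 × 2.213) = 17.958655 rev/s
rpm = 60·n = 1077.519308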